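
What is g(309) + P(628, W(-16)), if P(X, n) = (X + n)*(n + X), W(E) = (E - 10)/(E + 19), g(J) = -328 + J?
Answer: 3451993/9 ≈ 3.8356e+5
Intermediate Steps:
W(E) = (-10 + E)/(19 + E)
P(X, n) = (X + n)**2 (P(X, n) = (X + n)*(X + n) = (X + n)**2)
g(309) + P(628, W(-16)) = (-328 + 309) + (628 + (-10 - 16)/(19 - 16))**2 = -19 + (628 - 26/3)**2 = -19 + (1858/3)**2 = -19 + 3452164/9 = 3451993/9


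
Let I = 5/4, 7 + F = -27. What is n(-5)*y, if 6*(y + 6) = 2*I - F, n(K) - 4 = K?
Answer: -1/12 ≈ -0.083333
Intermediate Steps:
F = -34 (F = -7 - 27 = -34)
I = 5/4 (I = 5*(¼) = 5/4 ≈ 1.2500)
n(K) = 4 + K
y = 1/12 (y = -6 + (2*(5/4) - 1*(-34))/6 = -6 + (5/2 + 34)/6 = -6 + (⅙)*(73/2) = -6 + 73/12 = 1/12 ≈ 0.083333)
n(-5)*y = (4 - 5)*(1/12) = -1*1/12 = -1/12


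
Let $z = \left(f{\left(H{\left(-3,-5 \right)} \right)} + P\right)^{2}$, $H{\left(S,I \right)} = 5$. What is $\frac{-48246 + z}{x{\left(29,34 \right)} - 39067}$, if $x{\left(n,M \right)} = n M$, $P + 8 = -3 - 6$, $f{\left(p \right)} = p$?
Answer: $\frac{48102}{38081} \approx 1.2631$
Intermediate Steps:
$P = -17$ ($P = -8 - 9 = -17$)
$z = 144$ ($z = \left(5 - 17\right)^{2} = \left(-12\right)^{2} = 144$)
$x{\left(n,M \right)} = M n$
$\frac{-48246 + z}{x{\left(29,34 \right)} - 39067} = \frac{-48246 + 144}{34 \cdot 29 - 39067} = - \frac{48102}{986 - 39067} = - \frac{48102}{-38081} = \left(-48102\right) \left(- \frac{1}{38081}\right) = \frac{48102}{38081}$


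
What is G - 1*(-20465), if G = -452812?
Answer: -432347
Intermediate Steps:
G - 1*(-20465) = -452812 - 1*(-20465) = -452812 + 20465 = -432347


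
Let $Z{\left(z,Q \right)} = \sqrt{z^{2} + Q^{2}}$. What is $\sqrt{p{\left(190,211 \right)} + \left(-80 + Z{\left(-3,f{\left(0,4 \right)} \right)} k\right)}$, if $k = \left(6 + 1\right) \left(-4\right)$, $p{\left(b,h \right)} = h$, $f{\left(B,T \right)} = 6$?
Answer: $\sqrt{131 - 84 \sqrt{5}} \approx 7.5386 i$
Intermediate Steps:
$k = -28$ ($k = 7 \left(-4\right) = -28$)
$Z{\left(z,Q \right)} = \sqrt{Q^{2} + z^{2}}$
$\sqrt{p{\left(190,211 \right)} + \left(-80 + Z{\left(-3,f{\left(0,4 \right)} \right)} k\right)} = \sqrt{211 + \left(-80 + \sqrt{6^{2} + \left(-3\right)^{2}} \left(-28\right)\right)} = \sqrt{211 + \left(-80 + \sqrt{36 + 9} \left(-28\right)\right)} = \sqrt{211 + \left(-80 + \sqrt{45} \left(-28\right)\right)} = \sqrt{211 + \left(-80 + 3 \sqrt{5} \left(-28\right)\right)} = \sqrt{211 - \left(80 + 84 \sqrt{5}\right)} = \sqrt{131 - 84 \sqrt{5}}$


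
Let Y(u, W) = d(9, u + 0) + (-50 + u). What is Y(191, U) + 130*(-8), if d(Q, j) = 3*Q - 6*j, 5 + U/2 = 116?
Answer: -2018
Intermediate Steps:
U = 222 (U = -10 + 2*116 = -10 + 232 = 222)
d(Q, j) = -6*j + 3*Q
Y(u, W) = -23 - 5*u (Y(u, W) = (-6*(u + 0) + 3*9) + (-50 + u) = (-6*u + 27) + (-50 + u) = (27 - 6*u) + (-50 + u) = -23 - 5*u)
Y(191, U) + 130*(-8) = (-23 - 5*191) + 130*(-8) = (-23 - 955) - 1040 = -978 - 1040 = -2018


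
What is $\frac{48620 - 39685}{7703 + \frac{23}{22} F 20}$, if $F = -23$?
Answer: $\frac{98285}{79443} \approx 1.2372$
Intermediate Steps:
$\frac{48620 - 39685}{7703 + \frac{23}{22} F 20} = \frac{48620 - 39685}{7703 + \frac{23}{22} \left(-23\right) 20} = \frac{8935}{7703 + 23 \cdot \frac{1}{22} \left(-23\right) 20} = \frac{8935}{7703 + \frac{23}{22} \left(-23\right) 20} = \frac{8935}{7703 - \frac{5290}{11}} = \frac{8935}{\frac{79443}{11}} = 8935 \cdot \frac{11}{79443} = \frac{98285}{79443}$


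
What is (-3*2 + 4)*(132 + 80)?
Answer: -424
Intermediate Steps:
(-3*2 + 4)*(132 + 80) = (-6 + 4)*212 = -2*212 = -424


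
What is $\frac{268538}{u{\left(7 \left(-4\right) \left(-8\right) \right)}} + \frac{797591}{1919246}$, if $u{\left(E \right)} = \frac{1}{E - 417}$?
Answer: $- \frac{99470362295573}{1919246} \approx -5.1828 \cdot 10^{7}$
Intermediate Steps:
$u{\left(E \right)} = \frac{1}{-417 + E}$
$\frac{268538}{u{\left(7 \left(-4\right) \left(-8\right) \right)}} + \frac{797591}{1919246} = \frac{268538}{\frac{1}{-417 + 7 \left(-4\right) \left(-8\right)}} + \frac{797591}{1919246} = \frac{268538}{\frac{1}{-417 - -224}} + 797591 \cdot \frac{1}{1919246} = \frac{268538}{\frac{1}{-417 + 224}} + \frac{797591}{1919246} = \frac{268538}{\frac{1}{-193}} + \frac{797591}{1919246} = \frac{268538}{- \frac{1}{193}} + \frac{797591}{1919246} = 268538 \left(-193\right) + \frac{797591}{1919246} = -51827834 + \frac{797591}{1919246} = - \frac{99470362295573}{1919246}$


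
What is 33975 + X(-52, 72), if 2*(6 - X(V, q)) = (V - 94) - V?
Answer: 34028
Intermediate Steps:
X(V, q) = 53 (X(V, q) = 6 - ((V - 94) - V)/2 = 6 - ((-94 + V) - V)/2 = 6 - ½*(-94) = 6 + 47 = 53)
33975 + X(-52, 72) = 33975 + 53 = 34028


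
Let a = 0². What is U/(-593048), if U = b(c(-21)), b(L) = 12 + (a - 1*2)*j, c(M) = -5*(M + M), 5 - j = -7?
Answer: 3/148262 ≈ 2.0234e-5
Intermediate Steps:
j = 12 (j = 5 - 1*(-7) = 5 + 7 = 12)
a = 0
c(M) = -10*M
b(L) = -12 (b(L) = 12 + (0 - 1*2)*12 = 12 + (0 - 2)*12 = 12 - 2*12 = 12 - 24 = -12)
U = -12
U/(-593048) = -12/(-593048) = -12*(-1/593048) = 3/148262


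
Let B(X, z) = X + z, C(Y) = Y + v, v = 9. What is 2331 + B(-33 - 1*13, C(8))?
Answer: 2302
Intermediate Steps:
C(Y) = 9 + Y (C(Y) = Y + 9 = 9 + Y)
2331 + B(-33 - 1*13, C(8)) = 2331 + ((-33 - 1*13) + (9 + 8)) = 2331 + ((-33 - 13) + 17) = 2331 + (-46 + 17) = 2331 - 29 = 2302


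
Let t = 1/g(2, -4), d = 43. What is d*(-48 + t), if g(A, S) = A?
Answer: -4085/2 ≈ -2042.5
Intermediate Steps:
t = 1/2 ≈ 0.50000
d*(-48 + t) = 43*(-48 + 1/2) = 43*(-95/2) = -4085/2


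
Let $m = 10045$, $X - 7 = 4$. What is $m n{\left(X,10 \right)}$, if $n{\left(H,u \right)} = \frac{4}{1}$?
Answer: $40180$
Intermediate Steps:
$X = 11$ ($X = 7 + 4 = 11$)
$n{\left(H,u \right)} = 4$ ($n{\left(H,u \right)} = 4 \cdot 1 = 4$)
$m n{\left(X,10 \right)} = 10045 \cdot 4 = 40180$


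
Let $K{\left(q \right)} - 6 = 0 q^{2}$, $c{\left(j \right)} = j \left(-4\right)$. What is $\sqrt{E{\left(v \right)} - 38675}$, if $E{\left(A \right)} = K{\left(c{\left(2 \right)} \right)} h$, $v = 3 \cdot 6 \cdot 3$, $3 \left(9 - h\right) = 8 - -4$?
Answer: $i \sqrt{38645} \approx 196.58 i$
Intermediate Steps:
$c{\left(j \right)} = - 4 j$
$h = 5$ ($h = 9 - \frac{8 - -4}{3} = 9 - \frac{8 + 4}{3} = 9 - 4 = 5$)
$v = 54$ ($v = 18 \cdot 3 = 54$)
$K{\left(q \right)} = 6$ ($K{\left(q \right)} = 6 + 0 q^{2} = 6 + 0 = 6$)
$E{\left(A \right)} = 30$ ($E{\left(A \right)} = 6 \cdot 5 = 30$)
$\sqrt{E{\left(v \right)} - 38675} = \sqrt{30 - 38675} = \sqrt{-38645} = i \sqrt{38645}$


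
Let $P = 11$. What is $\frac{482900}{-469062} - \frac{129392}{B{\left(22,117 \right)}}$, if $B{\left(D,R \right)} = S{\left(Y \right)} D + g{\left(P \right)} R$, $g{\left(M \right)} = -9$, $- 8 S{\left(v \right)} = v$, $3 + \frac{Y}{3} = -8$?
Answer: $\frac{3650193926}{27354843} \approx 133.44$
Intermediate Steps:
$Y = -33$ ($Y = -9 + 3 \left(-8\right) = -9 - 24 = -33$)
$S{\left(v \right)} = - \frac{v}{8}$
$B{\left(D,R \right)} = - 9 R + \frac{33 D}{8}$ ($B{\left(D,R \right)} = \left(- \frac{1}{8}\right) \left(-33\right) D - 9 R = \frac{33 D}{8} - 9 R = - 9 R + \frac{33 D}{8}$)
$\frac{482900}{-469062} - \frac{129392}{B{\left(22,117 \right)}} = \frac{482900}{-469062} - \frac{129392}{\left(-9\right) 117 + \frac{33}{8} \cdot 22} = 482900 \left(- \frac{1}{469062}\right) - \frac{129392}{-1053 + \frac{363}{4}} = - \frac{21950}{21321} - \frac{129392}{- \frac{3849}{4}} = - \frac{21950}{21321} - - \frac{517568}{3849} = - \frac{21950}{21321} + \frac{517568}{3849} = \frac{3650193926}{27354843}$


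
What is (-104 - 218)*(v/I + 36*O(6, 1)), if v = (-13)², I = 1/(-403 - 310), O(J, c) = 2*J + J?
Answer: 38591378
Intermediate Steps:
O(J, c) = 3*J
I = -1/713 (I = 1/(-713) = -1/713 ≈ -0.0014025)
v = 169
(-104 - 218)*(v/I + 36*O(6, 1)) = (-104 - 218)*(169/(-1/713) + 36*(3*6)) = -322*(169*(-713) + 36*18) = -322*(-120497 + 648) = -322*(-119849) = 38591378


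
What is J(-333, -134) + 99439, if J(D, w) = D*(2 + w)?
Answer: 143395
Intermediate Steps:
J(-333, -134) + 99439 = -333*(2 - 134) + 99439 = -333*(-132) + 99439 = 43956 + 99439 = 143395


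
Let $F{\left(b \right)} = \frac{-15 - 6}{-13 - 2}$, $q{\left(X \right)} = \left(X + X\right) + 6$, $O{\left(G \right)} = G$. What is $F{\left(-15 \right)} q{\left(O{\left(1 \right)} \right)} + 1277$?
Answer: $\frac{6441}{5} \approx 1288.2$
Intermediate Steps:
$q{\left(X \right)} = 6 + 2 X$ ($q{\left(X \right)} = 2 X + 6 = 6 + 2 X$)
$F{\left(b \right)} = \frac{7}{5}$ ($F{\left(b \right)} = - \frac{21}{-15} = \left(-21\right) \left(- \frac{1}{15}\right) = \frac{7}{5}$)
$F{\left(-15 \right)} q{\left(O{\left(1 \right)} \right)} + 1277 = \frac{7 \left(6 + 2 \cdot 1\right)}{5} + 1277 = \frac{7 \left(6 + 2\right)}{5} + 1277 = \frac{7}{5} \cdot 8 + 1277 = \frac{56}{5} + 1277 = \frac{6441}{5}$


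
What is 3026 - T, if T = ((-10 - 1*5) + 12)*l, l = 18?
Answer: 3080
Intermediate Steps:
T = -54 (T = ((-10 - 1*5) + 12)*18 = ((-10 - 5) + 12)*18 = (-15 + 12)*18 = -3*18 = -54)
3026 - T = 3026 - 1*(-54) = 3026 + 54 = 3080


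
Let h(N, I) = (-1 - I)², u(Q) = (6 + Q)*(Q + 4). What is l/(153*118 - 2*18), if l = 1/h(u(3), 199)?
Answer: 1/720720000 ≈ 1.3875e-9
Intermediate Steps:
u(Q) = (4 + Q)*(6 + Q) (u(Q) = (6 + Q)*(4 + Q) = (4 + Q)*(6 + Q))
l = 1/40000 (l = 1/((1 + 199)²) = 1/(200²) = 1/40000 ≈ 2.5000e-5)
l/(153*118 - 2*18) = 1/(40000*(153*118 - 2*18)) = 1/(40000*(18054 - 36)) = (1/40000)/18018 = (1/40000)*(1/18018) = 1/720720000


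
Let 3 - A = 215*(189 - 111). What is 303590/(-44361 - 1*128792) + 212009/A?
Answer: -41800287907/2903256351 ≈ -14.398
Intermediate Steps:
A = -16767 (A = 3 - 215*(189 - 111) = 3 - 215*78 = 3 - 1*16770 = 3 - 16770 = -16767)
303590/(-44361 - 1*128792) + 212009/A = 303590/(-44361 - 1*128792) + 212009/(-16767) = 303590/(-44361 - 128792) + 212009*(-1/16767) = 303590/(-173153) - 212009/16767 = 303590*(-1/173153) - 212009/16767 = -303590/173153 - 212009/16767 = -41800287907/2903256351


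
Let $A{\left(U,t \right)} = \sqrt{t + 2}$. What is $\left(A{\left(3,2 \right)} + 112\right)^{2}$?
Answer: $12996$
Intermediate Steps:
$A{\left(U,t \right)} = \sqrt{2 + t}$
$\left(A{\left(3,2 \right)} + 112\right)^{2} = \left(\sqrt{2 + 2} + 112\right)^{2} = \left(\sqrt{4} + 112\right)^{2} = \left(2 + 112\right)^{2} = 114^{2} = 12996$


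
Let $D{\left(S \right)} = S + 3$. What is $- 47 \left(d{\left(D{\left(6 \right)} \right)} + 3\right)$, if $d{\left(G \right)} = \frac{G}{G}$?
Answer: $-188$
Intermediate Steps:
$D{\left(S \right)} = 3 + S$
$d{\left(G \right)} = 1$
$- 47 \left(d{\left(D{\left(6 \right)} \right)} + 3\right) = - 47 \left(1 + 3\right) = \left(-47\right) 4 = -188$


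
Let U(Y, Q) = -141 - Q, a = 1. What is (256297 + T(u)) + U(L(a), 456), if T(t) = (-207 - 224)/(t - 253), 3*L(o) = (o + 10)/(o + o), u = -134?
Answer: 98956331/387 ≈ 2.5570e+5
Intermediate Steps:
L(o) = (10 + o)/(6*o) (L(o) = ((o + 10)/(o + o))/3 = ((10 + o)/((2*o)))/3 = ((10 + o)*(1/(2*o)))/3 = ((10 + o)/(2*o))/3 = (10 + o)/(6*o))
T(t) = -431/(-253 + t)
(256297 + T(u)) + U(L(a), 456) = (256297 - 431/(-253 - 134)) + (-141 - 1*456) = (256297 - 431/(-387)) + (-141 - 456) = (256297 - 431*(-1/387)) - 597 = (256297 + 431/387) - 597 = 99187370/387 - 597 = 98956331/387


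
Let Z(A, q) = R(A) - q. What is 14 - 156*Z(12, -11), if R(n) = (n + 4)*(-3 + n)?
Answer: -24166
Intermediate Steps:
R(n) = (-3 + n)*(4 + n) (R(n) = (4 + n)*(-3 + n) = (-3 + n)*(4 + n))
Z(A, q) = -12 + A + A**2 - q (Z(A, q) = (-12 + A + A**2) - q = -12 + A + A**2 - q)
14 - 156*Z(12, -11) = 14 - 156*(-12 + 12 + 12**2 - 1*(-11)) = 14 - 156*(-12 + 12 + 144 + 11) = 14 - 156*155 = 14 - 24180 = -24166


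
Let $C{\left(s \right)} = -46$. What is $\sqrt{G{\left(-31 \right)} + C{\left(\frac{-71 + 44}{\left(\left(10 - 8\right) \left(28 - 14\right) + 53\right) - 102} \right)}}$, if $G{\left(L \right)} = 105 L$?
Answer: $i \sqrt{3301} \approx 57.454 i$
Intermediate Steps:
$\sqrt{G{\left(-31 \right)} + C{\left(\frac{-71 + 44}{\left(\left(10 - 8\right) \left(28 - 14\right) + 53\right) - 102} \right)}} = \sqrt{105 \left(-31\right) - 46} = \sqrt{-3255 - 46} = \sqrt{-3301} = i \sqrt{3301}$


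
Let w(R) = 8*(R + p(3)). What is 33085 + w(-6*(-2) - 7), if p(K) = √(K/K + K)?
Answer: 33141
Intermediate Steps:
p(K) = √(1 + K)
w(R) = 16 + 8*R (w(R) = 8*(R + √(1 + 3)) = 8*(R + √4) = 8*(R + 2) = 8*(2 + R) = 16 + 8*R)
33085 + w(-6*(-2) - 7) = 33085 + (16 + 8*(-6*(-2) - 7)) = 33085 + (16 + 8*(12 - 7)) = 33085 + (16 + 8*5) = 33085 + (16 + 40) = 33085 + 56 = 33141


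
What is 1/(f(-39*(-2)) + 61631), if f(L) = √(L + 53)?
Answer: 61631/3798380030 - √131/3798380030 ≈ 1.6223e-5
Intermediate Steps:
f(L) = √(53 + L)
1/(f(-39*(-2)) + 61631) = 1/(√(53 - 39*(-2)) + 61631) = 1/(√(53 + 78) + 61631) = 1/(√131 + 61631) = 1/(61631 + √131)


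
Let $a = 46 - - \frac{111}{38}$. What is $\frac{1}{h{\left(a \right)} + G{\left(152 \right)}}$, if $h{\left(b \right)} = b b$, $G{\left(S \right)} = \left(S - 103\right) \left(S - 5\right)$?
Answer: $\frac{1444}{13857013} \approx 0.00010421$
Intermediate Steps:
$G{\left(S \right)} = \left(-103 + S\right) \left(-5 + S\right)$
$a = \frac{1859}{38}$ ($a = 46 - \left(-111\right) \frac{1}{38} = 46 - - \frac{111}{38} = 46 + \frac{111}{38} = \frac{1859}{38} \approx 48.921$)
$h{\left(b \right)} = b^{2}$
$\frac{1}{h{\left(a \right)} + G{\left(152 \right)}} = \frac{1}{\left(\frac{1859}{38}\right)^{2} + \left(515 + 152^{2} - 16416\right)} = \frac{1}{\frac{3455881}{1444} + \left(515 + 23104 - 16416\right)} = \frac{1}{\frac{3455881}{1444} + 7203} = \frac{1}{\frac{13857013}{1444}} = \frac{1444}{13857013}$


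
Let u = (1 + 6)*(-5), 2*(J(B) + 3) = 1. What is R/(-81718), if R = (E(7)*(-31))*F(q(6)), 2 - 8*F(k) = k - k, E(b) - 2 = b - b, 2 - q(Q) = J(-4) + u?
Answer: 31/163436 ≈ 0.00018968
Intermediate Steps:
J(B) = -5/2 (J(B) = -3 + (½)*1 = -3 + ½ = -5/2)
u = -35 (u = 7*(-5) = -35)
q(Q) = 79/2 (q(Q) = 2 - (-5/2 - 35) = 2 - 1*(-75/2) = 2 + 75/2 = 79/2)
E(b) = 2 (E(b) = 2 + (b - b) = 2 + 0 = 2)
F(k) = ¼ (F(k) = ¼ - (k - k)/8 = ¼ - ⅛*0 = ¼ + 0 = ¼)
R = -31/2 (R = (2*(-31))*(¼) = -62*¼ = -31/2 ≈ -15.500)
R/(-81718) = -31/2/(-81718) = -31/2*(-1/81718) = 31/163436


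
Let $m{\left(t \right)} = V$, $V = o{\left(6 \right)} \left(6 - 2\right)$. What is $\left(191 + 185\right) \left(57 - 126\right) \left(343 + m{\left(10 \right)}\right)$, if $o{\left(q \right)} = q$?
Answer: $-9521448$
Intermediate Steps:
$V = 24$ ($V = 6 \left(6 - 2\right) = 6 \cdot 4 = 24$)
$m{\left(t \right)} = 24$
$\left(191 + 185\right) \left(57 - 126\right) \left(343 + m{\left(10 \right)}\right) = \left(191 + 185\right) \left(57 - 126\right) \left(343 + 24\right) = 376 \left(57 - 126\right) 367 = 376 \left(-69\right) 367 = \left(-25944\right) 367 = -9521448$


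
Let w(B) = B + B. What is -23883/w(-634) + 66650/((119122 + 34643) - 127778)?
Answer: 705159721/32951516 ≈ 21.400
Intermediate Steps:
w(B) = 2*B
-23883/w(-634) + 66650/((119122 + 34643) - 127778) = -23883/(2*(-634)) + 66650/((119122 + 34643) - 127778) = -23883/(-1268) + 66650/(153765 - 127778) = -23883*(-1/1268) + 66650/25987 = 23883/1268 + 66650*(1/25987) = 23883/1268 + 66650/25987 = 705159721/32951516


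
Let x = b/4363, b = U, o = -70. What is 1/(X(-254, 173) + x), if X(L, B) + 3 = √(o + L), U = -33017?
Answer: -100580239/4146676196 - 171321921*I/4146676196 ≈ -0.024256 - 0.041315*I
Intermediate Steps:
X(L, B) = -3 + √(-70 + L)
b = -33017
x = -33017/4363 ≈ -7.5675
1/(X(-254, 173) + x) = 1/((-3 + √(-70 - 254)) - 33017/4363) = 1/((-3 + √(-324)) - 33017/4363) = 1/((-3 + 18*I) - 33017/4363) = 1/(-46106/4363 + 18*I) = 19035769*(-46106/4363 - 18*I)/8293352392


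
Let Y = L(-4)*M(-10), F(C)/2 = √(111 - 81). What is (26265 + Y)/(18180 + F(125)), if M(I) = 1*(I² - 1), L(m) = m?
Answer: 7838307/5508538 - 8623*√30/55085380 ≈ 1.4221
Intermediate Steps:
M(I) = -1 + I² (M(I) = 1*(-1 + I²) = -1 + I²)
F(C) = 2*√30 (F(C) = 2*√(111 - 81) = 2*√30)
Y = -396 (Y = -4*(-1 + (-10)²) = -4*(-1 + 100) = -4*99 = -396)
(26265 + Y)/(18180 + F(125)) = (26265 - 396)/(18180 + 2*√30) = 25869/(18180 + 2*√30)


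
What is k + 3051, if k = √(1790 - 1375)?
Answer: 3051 + √415 ≈ 3071.4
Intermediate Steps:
k = √415 ≈ 20.372
k + 3051 = √415 + 3051 = 3051 + √415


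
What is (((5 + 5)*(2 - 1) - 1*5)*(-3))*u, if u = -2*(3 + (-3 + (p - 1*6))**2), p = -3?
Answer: 4410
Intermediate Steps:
u = -294 (u = -2*(3 + (-3 + (-3 - 1*6))**2) = -2*(3 + (-3 + (-3 - 6))**2) = -2*(3 + (-3 - 9)**2) = -2*(3 + (-12)**2) = -2*(3 + 144) = -2*147 = -294)
(((5 + 5)*(2 - 1) - 1*5)*(-3))*u = (((5 + 5)*(2 - 1) - 1*5)*(-3))*(-294) = ((10*1 - 5)*(-3))*(-294) = ((10 - 5)*(-3))*(-294) = (5*(-3))*(-294) = -15*(-294) = 4410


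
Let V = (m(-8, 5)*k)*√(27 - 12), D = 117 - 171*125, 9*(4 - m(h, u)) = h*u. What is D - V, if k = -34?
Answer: -21258 + 2584*√15/9 ≈ -20146.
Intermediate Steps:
m(h, u) = 4 - h*u/9
D = -21258 (D = 117 - 21375 = -21258)
V = -2584*√15/9 (V = ((4 - ⅑*(-8)*5)*(-34))*√(27 - 12) = ((4 + 40/9)*(-34))*√15 = ((76/9)*(-34))*√15 = -2584*√15/9 ≈ -1112.0)
D - V = -21258 - (-2584)*√15/9 = -21258 + 2584*√15/9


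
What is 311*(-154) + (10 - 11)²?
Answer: -47893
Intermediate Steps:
311*(-154) + (10 - 11)² = -47894 + (-1)² = -47894 + 1 = -47893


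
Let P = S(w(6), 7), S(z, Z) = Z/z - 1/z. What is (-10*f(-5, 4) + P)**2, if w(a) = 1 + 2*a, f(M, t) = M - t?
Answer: 1382976/169 ≈ 8183.3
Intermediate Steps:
S(z, Z) = -1/z + Z/z
P = 6/13 (P = (-1 + 7)/(1 + 2*6) = 6/(1 + 12) = 6/13 ≈ 0.46154)
(-10*f(-5, 4) + P)**2 = (-10*(-5 - 1*4) + 6/13)**2 = (-10*(-5 - 4) + 6/13)**2 = (-10*(-9) + 6/13)**2 = (-1*(-90) + 6/13)**2 = (90 + 6/13)**2 = (1176/13)**2 = 1382976/169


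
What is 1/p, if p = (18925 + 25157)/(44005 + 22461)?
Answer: 33233/22041 ≈ 1.5078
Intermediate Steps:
p = 22041/33233 (p = 44082/66466 = 44082*(1/66466) = 22041/33233 ≈ 0.66323)
1/p = 1/(22041/33233) = 33233/22041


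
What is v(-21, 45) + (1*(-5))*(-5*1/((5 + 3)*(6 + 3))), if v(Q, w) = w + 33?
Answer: 5641/72 ≈ 78.347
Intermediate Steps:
v(Q, w) = 33 + w
v(-21, 45) + (1*(-5))*(-5*1/((5 + 3)*(6 + 3))) = (33 + 45) + (1*(-5))*(-5*1/((5 + 3)*(6 + 3))) = 78 - (-25)/(9*8) = 78 - (-25)/72 = 78 - 5*(-5/72) = 78 + 25/72 = 5641/72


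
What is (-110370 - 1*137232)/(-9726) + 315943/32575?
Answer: 1856416128/52804075 ≈ 35.157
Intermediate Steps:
(-110370 - 1*137232)/(-9726) + 315943/32575 = (-110370 - 137232)*(-1/9726) + 315943*(1/32575) = -247602*(-1/9726) + 315943/32575 = 41267/1621 + 315943/32575 = 1856416128/52804075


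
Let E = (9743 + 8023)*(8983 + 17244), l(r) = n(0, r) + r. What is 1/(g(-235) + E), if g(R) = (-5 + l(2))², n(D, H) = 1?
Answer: 1/465948886 ≈ 2.1462e-9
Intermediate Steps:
l(r) = 1 + r
g(R) = 4 (g(R) = (-5 + (1 + 2))² = (-5 + 3)² = (-2)² = 4)
E = 465948882 (E = 17766*26227 = 465948882)
1/(g(-235) + E) = 1/(4 + 465948882) = 1/465948886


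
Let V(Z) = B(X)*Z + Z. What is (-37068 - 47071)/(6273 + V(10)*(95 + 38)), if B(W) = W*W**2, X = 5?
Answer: -84139/173853 ≈ -0.48397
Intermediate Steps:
B(W) = W**3
V(Z) = 126*Z (V(Z) = 5**3*Z + Z = 125*Z + Z = 126*Z)
(-37068 - 47071)/(6273 + V(10)*(95 + 38)) = (-37068 - 47071)/(6273 + (126*10)*(95 + 38)) = -84139/(6273 + 1260*133) = -84139/(6273 + 167580) = -84139/173853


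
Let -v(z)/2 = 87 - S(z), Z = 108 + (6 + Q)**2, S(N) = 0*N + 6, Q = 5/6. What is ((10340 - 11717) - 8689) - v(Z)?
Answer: -9904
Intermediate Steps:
Q = 5/6 (Q = 5*(1/6) = 5/6 ≈ 0.83333)
S(N) = 6 (S(N) = 0 + 6 = 6)
Z = 5569/36 (Z = 108 + (6 + 5/6)**2 = 108 + (41/6)**2 = 108 + 1681/36 = 5569/36 ≈ 154.69)
v(z) = -162 (v(z) = -2*(87 - 1*6) = -2*(87 - 6) = -2*81 = -162)
((10340 - 11717) - 8689) - v(Z) = ((10340 - 11717) - 8689) - 1*(-162) = (-1377 - 8689) + 162 = -10066 + 162 = -9904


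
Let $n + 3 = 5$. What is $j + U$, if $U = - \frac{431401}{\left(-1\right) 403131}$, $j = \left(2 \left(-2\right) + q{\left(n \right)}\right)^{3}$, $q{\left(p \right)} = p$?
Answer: $- \frac{2793647}{403131} \approx -6.9299$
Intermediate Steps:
$n = 2$ ($n = -3 + 5 = 2$)
$j = -8$ ($j = \left(2 \left(-2\right) + 2\right)^{3} = \left(-4 + 2\right)^{3} = \left(-2\right)^{3} = -8$)
$U = \frac{431401}{403131}$ ($U = - \frac{431401}{-403131} = \left(-431401\right) \left(- \frac{1}{403131}\right) = \frac{431401}{403131} \approx 1.0701$)
$j + U = -8 + \frac{431401}{403131} = - \frac{2793647}{403131}$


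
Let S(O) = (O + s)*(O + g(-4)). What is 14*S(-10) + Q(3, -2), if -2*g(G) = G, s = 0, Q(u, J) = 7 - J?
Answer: 1129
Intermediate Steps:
g(G) = -G/2
S(O) = O*(2 + O) (S(O) = (O + 0)*(O - ½*(-4)) = O*(O + 2) = O*(2 + O))
14*S(-10) + Q(3, -2) = 14*(-10*(2 - 10)) + (7 - 1*(-2)) = 14*(-10*(-8)) + (7 + 2) = 14*80 + 9 = 1120 + 9 = 1129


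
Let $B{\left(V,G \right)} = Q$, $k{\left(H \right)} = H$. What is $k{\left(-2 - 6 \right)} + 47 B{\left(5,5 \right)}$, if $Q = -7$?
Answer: $-337$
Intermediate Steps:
$B{\left(V,G \right)} = -7$
$k{\left(-2 - 6 \right)} + 47 B{\left(5,5 \right)} = \left(-2 - 6\right) + 47 \left(-7\right) = \left(-2 - 6\right) - 329 = -8 - 329 = -337$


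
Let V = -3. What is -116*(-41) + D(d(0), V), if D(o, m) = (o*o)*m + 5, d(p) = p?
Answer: 4761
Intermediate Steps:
D(o, m) = 5 + m*o² (D(o, m) = o²*m + 5 = m*o² + 5 = 5 + m*o²)
-116*(-41) + D(d(0), V) = -116*(-41) + (5 - 3*0²) = 4756 + (5 - 3*0) = 4756 + (5 + 0) = 4756 + 5 = 4761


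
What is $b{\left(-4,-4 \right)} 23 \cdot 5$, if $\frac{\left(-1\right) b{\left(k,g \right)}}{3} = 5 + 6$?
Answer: $-3795$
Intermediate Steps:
$b{\left(k,g \right)} = -33$ ($b{\left(k,g \right)} = - 3 \left(5 + 6\right) = \left(-3\right) 11 = -33$)
$b{\left(-4,-4 \right)} 23 \cdot 5 = \left(-33\right) 23 \cdot 5 = \left(-759\right) 5 = -3795$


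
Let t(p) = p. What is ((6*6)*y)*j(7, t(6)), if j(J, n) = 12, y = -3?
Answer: -1296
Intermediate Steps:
((6*6)*y)*j(7, t(6)) = ((6*6)*(-3))*12 = (36*(-3))*12 = -108*12 = -1296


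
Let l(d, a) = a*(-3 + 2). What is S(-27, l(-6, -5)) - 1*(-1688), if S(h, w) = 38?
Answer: 1726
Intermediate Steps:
l(d, a) = -a (l(d, a) = a*(-1) = -a)
S(-27, l(-6, -5)) - 1*(-1688) = 38 - 1*(-1688) = 38 + 1688 = 1726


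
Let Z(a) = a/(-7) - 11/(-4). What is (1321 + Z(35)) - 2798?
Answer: -5917/4 ≈ -1479.3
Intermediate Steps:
Z(a) = 11/4 - a/7 (Z(a) = a*(-⅐) - 11*(-¼) = -a/7 + 11/4 = 11/4 - a/7)
(1321 + Z(35)) - 2798 = (1321 + (11/4 - ⅐*35)) - 2798 = (1321 + (11/4 - 5)) - 2798 = (1321 - 9/4) - 2798 = 5275/4 - 2798 = -5917/4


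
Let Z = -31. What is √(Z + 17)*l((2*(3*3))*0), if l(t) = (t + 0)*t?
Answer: 0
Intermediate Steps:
l(t) = t² (l(t) = t*t = t²)
√(Z + 17)*l((2*(3*3))*0) = √(-31 + 17)*((2*(3*3))*0)² = √(-14)*((2*9)*0)² = (I*√14)*(18*0)² = (I*√14)*0² = (I*√14)*0 = 0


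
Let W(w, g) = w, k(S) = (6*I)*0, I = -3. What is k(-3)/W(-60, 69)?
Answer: 0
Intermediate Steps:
k(S) = 0 (k(S) = (6*(-3))*0 = -18*0 = 0)
k(-3)/W(-60, 69) = 0/(-60) = 0*(-1/60) = 0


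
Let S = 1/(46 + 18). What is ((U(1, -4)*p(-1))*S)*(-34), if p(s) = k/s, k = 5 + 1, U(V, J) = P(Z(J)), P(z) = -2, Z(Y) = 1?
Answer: -51/8 ≈ -6.3750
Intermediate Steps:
S = 1/64 ≈ 0.015625
U(V, J) = -2
k = 6
p(s) = 6/s
((U(1, -4)*p(-1))*S)*(-34) = (-12/(-1)*(1/64))*(-34) = (-12*(-1)*(1/64))*(-34) = (-2*(-6)*(1/64))*(-34) = (12*(1/64))*(-34) = (3/16)*(-34) = -51/8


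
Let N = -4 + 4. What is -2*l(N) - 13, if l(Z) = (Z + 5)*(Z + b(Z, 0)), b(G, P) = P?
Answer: -13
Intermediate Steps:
N = 0
l(Z) = Z*(5 + Z) (l(Z) = (Z + 5)*(Z + 0) = (5 + Z)*Z = Z*(5 + Z))
-2*l(N) - 13 = -0*(5 + 0) - 13 = -0*5 - 13 = -2*0 - 13 = 0 - 13 = -13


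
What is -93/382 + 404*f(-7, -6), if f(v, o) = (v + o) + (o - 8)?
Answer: -4166949/382 ≈ -10908.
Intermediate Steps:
f(v, o) = -8 + v + 2*o (f(v, o) = (o + v) + (-8 + o) = -8 + v + 2*o)
-93/382 + 404*f(-7, -6) = -93/382 + 404*(-8 - 7 + 2*(-6)) = -93*1/382 + 404*(-8 - 7 - 12) = -93/382 + 404*(-27) = -93/382 - 10908 = -4166949/382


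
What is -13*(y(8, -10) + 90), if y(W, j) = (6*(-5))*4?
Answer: 390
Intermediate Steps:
y(W, j) = -120 (y(W, j) = -30*4 = -120)
-13*(y(8, -10) + 90) = -13*(-120 + 90) = -13*(-30) = 390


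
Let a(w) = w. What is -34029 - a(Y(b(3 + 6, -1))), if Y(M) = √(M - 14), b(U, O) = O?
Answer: -34029 - I*√15 ≈ -34029.0 - 3.873*I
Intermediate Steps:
Y(M) = √(-14 + M)
-34029 - a(Y(b(3 + 6, -1))) = -34029 - √(-14 - 1) = -34029 - √(-15) = -34029 - I*√15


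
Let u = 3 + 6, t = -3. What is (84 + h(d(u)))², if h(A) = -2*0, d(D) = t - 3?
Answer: 7056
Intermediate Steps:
u = 9
d(D) = -6 (d(D) = -3 - 3 = -6)
h(A) = 0
(84 + h(d(u)))² = (84 + 0)² = 84² = 7056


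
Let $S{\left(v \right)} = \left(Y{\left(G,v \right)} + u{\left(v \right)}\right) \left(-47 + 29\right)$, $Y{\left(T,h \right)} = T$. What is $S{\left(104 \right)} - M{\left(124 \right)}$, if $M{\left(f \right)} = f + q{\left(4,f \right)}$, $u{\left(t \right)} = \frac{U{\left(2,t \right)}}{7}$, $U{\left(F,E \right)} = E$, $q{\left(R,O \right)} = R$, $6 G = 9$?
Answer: $- \frac{2957}{7} \approx -422.43$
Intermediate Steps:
$G = \frac{3}{2}$ ($G = \frac{1}{6} \cdot 9 = \frac{3}{2} \approx 1.5$)
$u{\left(t \right)} = \frac{t}{7}$
$M{\left(f \right)} = 4 + f$ ($M{\left(f \right)} = f + 4 = 4 + f$)
$S{\left(v \right)} = -27 - \frac{18 v}{7}$ ($S{\left(v \right)} = \left(\frac{3}{2} + \frac{v}{7}\right) \left(-47 + 29\right) = \left(\frac{3}{2} + \frac{v}{7}\right) \left(-18\right) = -27 - \frac{18 v}{7}$)
$S{\left(104 \right)} - M{\left(124 \right)} = \left(-27 - \frac{1872}{7}\right) - \left(4 + 124\right) = \left(-27 - \frac{1872}{7}\right) - 128 = - \frac{2061}{7} - 128 = - \frac{2957}{7}$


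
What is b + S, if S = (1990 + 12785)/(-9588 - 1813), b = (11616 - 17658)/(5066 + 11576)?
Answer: -2969532/1789957 ≈ -1.6590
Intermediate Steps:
b = -57/157 (b = -6042/16642 = -6042*1/16642 = -57/157 ≈ -0.36306)
S = -14775/11401 (S = 14775/(-11401) = 14775*(-1/11401) = -14775/11401 ≈ -1.2959)
b + S = -57/157 - 14775/11401 = -2969532/1789957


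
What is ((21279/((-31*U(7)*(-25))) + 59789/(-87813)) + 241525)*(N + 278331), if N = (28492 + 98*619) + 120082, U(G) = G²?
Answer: 392692651738504762609/3334698675 ≈ 1.1776e+11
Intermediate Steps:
N = 209236 (N = (28492 + 60662) + 120082 = 89154 + 120082 = 209236)
((21279/((-31*U(7)*(-25))) + 59789/(-87813)) + 241525)*(N + 278331) = ((21279/((-31*7²*(-25))) + 59789/(-87813)) + 241525)*(209236 + 278331) = ((21279/((-31*49*(-25))) + 59789*(-1/87813)) + 241525)*487567 = ((21279/((-1519*(-25))) - 59789/87813) + 241525)*487567 = ((21279/37975 - 59789/87813) + 241525)*487567 = (-401914448/3334698675 + 241525)*487567 = (805412695564927/3334698675)*487567 = 392692651738504762609/3334698675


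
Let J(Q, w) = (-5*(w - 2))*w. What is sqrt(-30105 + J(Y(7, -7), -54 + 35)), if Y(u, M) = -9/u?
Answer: 10*I*sqrt(321) ≈ 179.16*I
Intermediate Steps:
J(Q, w) = w*(10 - 5*w) (J(Q, w) = (-5*(-2 + w))*w = (10 - 5*w)*w = w*(10 - 5*w))
sqrt(-30105 + J(Y(7, -7), -54 + 35)) = sqrt(-30105 + 5*(-54 + 35)*(2 - (-54 + 35))) = sqrt(-30105 + 5*(-19)*(2 - 1*(-19))) = sqrt(-30105 + 5*(-19)*(2 + 19)) = sqrt(-30105 + 5*(-19)*21) = sqrt(-30105 - 1995) = sqrt(-32100) = 10*I*sqrt(321)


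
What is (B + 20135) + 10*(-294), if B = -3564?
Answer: 13631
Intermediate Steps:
(B + 20135) + 10*(-294) = (-3564 + 20135) + 10*(-294) = 16571 - 2940 = 13631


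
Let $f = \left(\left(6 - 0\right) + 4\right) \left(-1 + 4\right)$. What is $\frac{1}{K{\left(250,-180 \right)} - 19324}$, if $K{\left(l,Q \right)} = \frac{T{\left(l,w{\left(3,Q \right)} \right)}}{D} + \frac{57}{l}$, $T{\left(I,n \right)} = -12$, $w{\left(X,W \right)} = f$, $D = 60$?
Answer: $- \frac{250}{4830993} \approx -5.1749 \cdot 10^{-5}$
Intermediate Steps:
$f = 30$ ($f = \left(\left(6 + 0\right) + 4\right) 3 = \left(6 + 4\right) 3 = 10 \cdot 3 = 30$)
$w{\left(X,W \right)} = 30$
$K{\left(l,Q \right)} = - \frac{1}{5} + \frac{57}{l}$ ($K{\left(l,Q \right)} = - \frac{12}{60} + \frac{57}{l} = \left(-12\right) \frac{1}{60} + \frac{57}{l} = - \frac{1}{5} + \frac{57}{l}$)
$\frac{1}{K{\left(250,-180 \right)} - 19324} = \frac{1}{\frac{285 - 250}{5 \cdot 250} - 19324} = \frac{1}{\frac{1}{5} \cdot \frac{1}{250} \left(285 - 250\right) - 19324} = \frac{1}{\frac{1}{5} \cdot \frac{1}{250} \cdot 35 - 19324} = \frac{1}{\frac{7}{250} - 19324} = \frac{1}{- \frac{4830993}{250}} = - \frac{250}{4830993}$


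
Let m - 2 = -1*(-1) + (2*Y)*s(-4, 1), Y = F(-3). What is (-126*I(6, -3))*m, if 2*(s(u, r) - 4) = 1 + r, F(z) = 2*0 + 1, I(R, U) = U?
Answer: 4914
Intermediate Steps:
F(z) = 1 (F(z) = 0 + 1 = 1)
s(u, r) = 9/2 + r/2 (s(u, r) = 4 + (1 + r)/2 = 4 + (½ + r/2) = 9/2 + r/2)
Y = 1
m = 13 (m = 2 + (-1*(-1) + (2*1)*(9/2 + (½)*1)) = 2 + (1 + 2*(9/2 + ½)) = 2 + (1 + 2*5) = 2 + (1 + 10) = 2 + 11 = 13)
(-126*I(6, -3))*m = -126*(-3)*13 = 378*13 = 4914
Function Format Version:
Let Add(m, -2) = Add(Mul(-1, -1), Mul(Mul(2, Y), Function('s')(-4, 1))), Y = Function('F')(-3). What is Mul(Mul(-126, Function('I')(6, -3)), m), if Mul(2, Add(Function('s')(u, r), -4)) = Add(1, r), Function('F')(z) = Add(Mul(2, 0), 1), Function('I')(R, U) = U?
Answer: 4914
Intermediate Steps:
Function('F')(z) = 1 (Function('F')(z) = Add(0, 1) = 1)
Function('s')(u, r) = Add(Rational(9, 2), Mul(Rational(1, 2), r)) (Function('s')(u, r) = Add(4, Mul(Rational(1, 2), Add(1, r))) = Add(4, Add(Rational(1, 2), Mul(Rational(1, 2), r))) = Add(Rational(9, 2), Mul(Rational(1, 2), r)))
Y = 1
m = 13 (m = Add(2, Add(Mul(-1, -1), Mul(Mul(2, 1), Add(Rational(9, 2), Mul(Rational(1, 2), 1))))) = Add(2, Add(1, Mul(2, Add(Rational(9, 2), Rational(1, 2))))) = Add(2, Add(1, Mul(2, 5))) = Add(2, Add(1, 10)) = Add(2, 11) = 13)
Mul(Mul(-126, Function('I')(6, -3)), m) = Mul(Mul(-126, -3), 13) = Mul(378, 13) = 4914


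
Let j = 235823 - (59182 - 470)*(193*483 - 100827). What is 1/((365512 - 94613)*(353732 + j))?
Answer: 1/121165117905449 ≈ 8.2532e-15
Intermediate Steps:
j = 446916719 (j = 235823 - 58712*(93219 - 100827) = 235823 - 58712*(-7608) = 235823 - 1*(-446680896) = 235823 + 446680896 = 446916719)
1/((365512 - 94613)*(353732 + j)) = 1/((365512 - 94613)*(353732 + 446916719)) = 1/(270899*447270451) = 1/121165117905449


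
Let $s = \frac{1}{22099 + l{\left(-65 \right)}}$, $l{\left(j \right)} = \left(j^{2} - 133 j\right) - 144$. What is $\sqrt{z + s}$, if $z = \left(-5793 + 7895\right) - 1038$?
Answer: $\frac{3 \sqrt{5735104977}}{6965} \approx 32.619$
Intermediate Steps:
$l{\left(j \right)} = -144 + j^{2} - 133 j$
$s = \frac{1}{34825}$ ($s = \frac{1}{22099 - \left(-8501 - 4225\right)} = \frac{1}{22099 + \left(-144 + 4225 + 8645\right)} = \frac{1}{22099 + 12726} = \frac{1}{34825} \approx 2.8715 \cdot 10^{-5}$)
$z = 1064$ ($z = 2102 - 1038 = 1064$)
$\sqrt{z + s} = \sqrt{1064 + \frac{1}{34825}} = \sqrt{\frac{37053801}{34825}} = \frac{3 \sqrt{5735104977}}{6965}$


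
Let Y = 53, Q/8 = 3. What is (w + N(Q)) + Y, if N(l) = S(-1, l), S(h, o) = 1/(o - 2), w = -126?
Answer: -1605/22 ≈ -72.955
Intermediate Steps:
Q = 24 (Q = 8*3 = 24)
S(h, o) = 1/(-2 + o)
N(l) = 1/(-2 + l)
(w + N(Q)) + Y = (-126 + 1/(-2 + 24)) + 53 = (-126 + 1/22) + 53 = -2771/22 + 53 = -1605/22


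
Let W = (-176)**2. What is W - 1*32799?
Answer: -1823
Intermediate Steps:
W = 30976
W - 1*32799 = 30976 - 1*32799 = 30976 - 32799 = -1823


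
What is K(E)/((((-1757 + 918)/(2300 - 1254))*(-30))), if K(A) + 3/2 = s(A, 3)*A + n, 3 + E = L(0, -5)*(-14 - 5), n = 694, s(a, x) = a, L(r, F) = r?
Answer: 733769/25170 ≈ 29.153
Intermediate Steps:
E = -3 (E = -3 + 0*(-14 - 5) = -3 + 0*(-19) = -3 + 0 = -3)
K(A) = 1385/2 + A**2 (K(A) = -3/2 + (A*A + 694) = -3/2 + (A**2 + 694) = -3/2 + (694 + A**2) = 1385/2 + A**2)
K(E)/((((-1757 + 918)/(2300 - 1254))*(-30))) = (1385/2 + (-3)**2)/((((-1757 + 918)/(2300 - 1254))*(-30))) = (1385/2 + 9)/((-839/1046*(-30))) = 1403/(2*((-839*1/1046*(-30)))) = 1403/(2*((-839/1046*(-30)))) = 1403/(2*(12585/523)) = (1403/2)*(523/12585) = 733769/25170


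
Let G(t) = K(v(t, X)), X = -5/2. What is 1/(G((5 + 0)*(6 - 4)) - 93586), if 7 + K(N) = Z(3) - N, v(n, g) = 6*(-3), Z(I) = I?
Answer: -1/93572 ≈ -1.0687e-5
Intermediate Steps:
X = -5/2 (X = -5*½ = -5/2 ≈ -2.5000)
v(n, g) = -18
K(N) = -4 - N (K(N) = -7 + (3 - N) = -4 - N)
G(t) = 14 (G(t) = -4 - 1*(-18) = -4 + 18 = 14)
1/(G((5 + 0)*(6 - 4)) - 93586) = 1/(14 - 93586) = 1/(-93572) = -1/93572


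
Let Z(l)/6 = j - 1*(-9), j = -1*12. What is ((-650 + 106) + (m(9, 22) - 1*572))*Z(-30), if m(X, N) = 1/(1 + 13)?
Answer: 140607/7 ≈ 20087.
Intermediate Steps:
m(X, N) = 1/14
j = -12
Z(l) = -18 (Z(l) = 6*(-12 - 1*(-9)) = 6*(-12 + 9) = 6*(-3) = -18)
((-650 + 106) + (m(9, 22) - 1*572))*Z(-30) = ((-650 + 106) + (1/14 - 1*572))*(-18) = (-544 + (1/14 - 572))*(-18) = (-544 - 8007/14)*(-18) = -15623/14*(-18) = 140607/7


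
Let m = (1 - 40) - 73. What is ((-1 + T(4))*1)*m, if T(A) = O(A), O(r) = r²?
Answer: -1680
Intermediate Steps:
T(A) = A²
m = -112 (m = -39 - 73 = -112)
((-1 + T(4))*1)*m = ((-1 + 4²)*1)*(-112) = ((-1 + 16)*1)*(-112) = (15*1)*(-112) = 15*(-112) = -1680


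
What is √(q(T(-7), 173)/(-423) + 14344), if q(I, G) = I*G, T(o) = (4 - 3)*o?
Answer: √285229981/141 ≈ 119.78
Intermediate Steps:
T(o) = o (T(o) = 1*o = o)
q(I, G) = G*I
√(q(T(-7), 173)/(-423) + 14344) = √((173*(-7))/(-423) + 14344) = √(-1211*(-1/423) + 14344) = √(1211/423 + 14344) = √(6068723/423) = √285229981/141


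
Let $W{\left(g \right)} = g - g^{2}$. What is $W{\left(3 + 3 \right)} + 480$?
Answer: $450$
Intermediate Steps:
$W{\left(3 + 3 \right)} + 480 = \left(3 + 3\right) \left(1 - \left(3 + 3\right)\right) + 480 = 6 \left(1 - 6\right) + 480 = 6 \left(-5\right) + 480 = -30 + 480 = 450$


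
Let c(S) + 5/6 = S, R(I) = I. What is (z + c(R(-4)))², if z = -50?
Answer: 108241/36 ≈ 3006.7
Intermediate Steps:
c(S) = -⅚ + S
(z + c(R(-4)))² = (-50 + (-⅚ - 4))² = (-50 - 29/6)² = (-329/6)² = 108241/36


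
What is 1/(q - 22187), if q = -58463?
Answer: -1/80650 ≈ -1.2399e-5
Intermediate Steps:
1/(q - 22187) = 1/(-58463 - 22187) = 1/(-80650) = -1/80650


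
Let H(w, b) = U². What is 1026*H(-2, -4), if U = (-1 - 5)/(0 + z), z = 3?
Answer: 4104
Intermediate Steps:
U = -2 (U = (-1 - 5)/(0 + 3) = -6/3 = -6*⅓ = -2)
H(w, b) = 4 (H(w, b) = (-2)² = 4)
1026*H(-2, -4) = 1026*4 = 4104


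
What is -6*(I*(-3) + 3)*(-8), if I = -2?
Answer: 432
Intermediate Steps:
-6*(I*(-3) + 3)*(-8) = -6*(-2*(-3) + 3)*(-8) = -6*(6 + 3)*(-8) = -6*9*(-8) = -54*(-8) = 432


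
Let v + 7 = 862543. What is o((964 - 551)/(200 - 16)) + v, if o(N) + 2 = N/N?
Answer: 862535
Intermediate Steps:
v = 862536 (v = -7 + 862543 = 862536)
o(N) = -1 (o(N) = -2 + N/N = -2 + 1 = -1)
o((964 - 551)/(200 - 16)) + v = -1 + 862536 = 862535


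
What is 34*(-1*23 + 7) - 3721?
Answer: -4265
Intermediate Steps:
34*(-1*23 + 7) - 3721 = 34*(-23 + 7) - 3721 = 34*(-16) - 3721 = -544 - 3721 = -4265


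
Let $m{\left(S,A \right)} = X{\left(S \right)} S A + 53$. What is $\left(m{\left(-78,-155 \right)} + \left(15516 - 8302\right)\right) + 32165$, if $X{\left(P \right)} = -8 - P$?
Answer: $885732$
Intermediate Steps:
$m{\left(S,A \right)} = 53 + A S \left(-8 - S\right)$ ($m{\left(S,A \right)} = \left(-8 - S\right) S A + 53 = S \left(-8 - S\right) A + 53 = A S \left(-8 - S\right) + 53 = 53 + A S \left(-8 - S\right)$)
$\left(m{\left(-78,-155 \right)} + \left(15516 - 8302\right)\right) + 32165 = \left(\left(53 - \left(-155\right) \left(-78\right) \left(8 - 78\right)\right) + \left(15516 - 8302\right)\right) + 32165 = \left(\left(53 - \left(-155\right) \left(-78\right) \left(-70\right)\right) + \left(15516 - 8302\right)\right) + 32165 = \left(\left(53 + 846300\right) + 7214\right) + 32165 = \left(846353 + 7214\right) + 32165 = 853567 + 32165 = 885732$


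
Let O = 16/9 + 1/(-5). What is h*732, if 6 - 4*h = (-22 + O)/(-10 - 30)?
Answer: 602741/600 ≈ 1004.6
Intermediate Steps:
O = 71/45 (O = 16*(⅑) + 1*(-⅕) = 16/9 - ⅕ = 71/45 ≈ 1.5778)
h = 9881/7200 (h = 3/2 - (-22 + 71/45)/(4*(-10 - 30)) = 3/2 - (-919)/(180*(-40)) = 3/2 - (-919)*(-1)/(180*40) = 3/2 - ¼*919/1800 = 3/2 - 919/7200 = 9881/7200 ≈ 1.3724)
h*732 = (9881/7200)*732 = 602741/600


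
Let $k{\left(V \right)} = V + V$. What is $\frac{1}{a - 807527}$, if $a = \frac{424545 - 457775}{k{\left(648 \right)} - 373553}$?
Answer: $- \frac{372257}{300607545209} \approx -1.2383 \cdot 10^{-6}$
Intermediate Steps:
$k{\left(V \right)} = 2 V$
$a = \frac{33230}{372257}$ ($a = \frac{424545 - 457775}{2 \cdot 648 - 373553} = - \frac{33230}{1296 - 373553} = - \frac{33230}{-372257} = \left(-33230\right) \left(- \frac{1}{372257}\right) = \frac{33230}{372257} \approx 0.089266$)
$\frac{1}{a - 807527} = \frac{1}{\frac{33230}{372257} - 807527} = \frac{1}{- \frac{300607545209}{372257}} = - \frac{372257}{300607545209}$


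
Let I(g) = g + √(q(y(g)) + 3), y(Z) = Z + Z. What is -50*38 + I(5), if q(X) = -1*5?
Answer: -1895 + I*√2 ≈ -1895.0 + 1.4142*I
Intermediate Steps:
y(Z) = 2*Z
q(X) = -5
I(g) = g + I*√2 (I(g) = g + √(-5 + 3) = g + √(-2) = g + I*√2)
-50*38 + I(5) = -50*38 + (5 + I*√2) = -1900 + (5 + I*√2) = -1895 + I*√2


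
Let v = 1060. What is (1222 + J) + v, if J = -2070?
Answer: 212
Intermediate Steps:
(1222 + J) + v = (1222 - 2070) + 1060 = -848 + 1060 = 212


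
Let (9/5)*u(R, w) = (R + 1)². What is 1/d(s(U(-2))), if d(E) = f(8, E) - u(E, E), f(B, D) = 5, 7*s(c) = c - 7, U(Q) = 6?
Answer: 49/225 ≈ 0.21778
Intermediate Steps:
s(c) = -1 + c/7 (s(c) = (c - 7)/7 = (-7 + c)/7 = -1 + c/7)
u(R, w) = 5*(1 + R)²/9 (u(R, w) = 5*(R + 1)²/9 = 5*(1 + R)²/9)
d(E) = 5 - 5*(1 + E)²/9
1/d(s(U(-2))) = 1/(5 - 5*(1 + (-1 + (⅐)*6))²/9) = 1/(5 - 5*(1 + (-1 + 6/7))²/9) = 1/(5 - 5*(1 - ⅐)²/9) = 1/(5 - 5*(6/7)²/9) = 1/(5 - 5/9*36/49) = 1/(5 - 20/49) = 1/(225/49) = 49/225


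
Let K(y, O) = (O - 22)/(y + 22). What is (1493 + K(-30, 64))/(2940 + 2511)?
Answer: 5951/21804 ≈ 0.27293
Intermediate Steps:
K(y, O) = (-22 + O)/(22 + y)
(1493 + K(-30, 64))/(2940 + 2511) = (1493 + (-22 + 64)/(22 - 30))/(2940 + 2511) = (1493 + 42/(-8))/5451 = (1493 - ⅛*42)*(1/5451) = (1493 - 21/4)*(1/5451) = (5951/4)*(1/5451) = 5951/21804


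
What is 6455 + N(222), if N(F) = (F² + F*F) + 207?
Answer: 105230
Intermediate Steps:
N(F) = 207 + 2*F² (N(F) = (F² + F²) + 207 = 2*F² + 207 = 207 + 2*F²)
6455 + N(222) = 6455 + (207 + 2*222²) = 6455 + (207 + 2*49284) = 6455 + (207 + 98568) = 6455 + 98775 = 105230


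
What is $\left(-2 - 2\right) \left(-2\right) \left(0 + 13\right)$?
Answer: $104$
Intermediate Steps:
$\left(-2 - 2\right) \left(-2\right) \left(0 + 13\right) = \left(-4\right) \left(-2\right) 13 = 8 \cdot 13 = 104$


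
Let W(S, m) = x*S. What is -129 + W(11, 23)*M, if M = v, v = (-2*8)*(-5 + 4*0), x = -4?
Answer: -3649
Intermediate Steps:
W(S, m) = -4*S
v = 80 (v = -16*(-5 + 0) = -16*(-5) = 80)
M = 80
-129 + W(11, 23)*M = -129 - 4*11*80 = -129 - 44*80 = -129 - 3520 = -3649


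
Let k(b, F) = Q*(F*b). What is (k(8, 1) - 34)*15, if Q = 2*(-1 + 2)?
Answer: -270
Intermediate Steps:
Q = 2 (Q = 2*1 = 2)
k(b, F) = 2*F*b (k(b, F) = 2*(F*b) = 2*F*b)
(k(8, 1) - 34)*15 = (2*1*8 - 34)*15 = (16 - 34)*15 = -18*15 = -270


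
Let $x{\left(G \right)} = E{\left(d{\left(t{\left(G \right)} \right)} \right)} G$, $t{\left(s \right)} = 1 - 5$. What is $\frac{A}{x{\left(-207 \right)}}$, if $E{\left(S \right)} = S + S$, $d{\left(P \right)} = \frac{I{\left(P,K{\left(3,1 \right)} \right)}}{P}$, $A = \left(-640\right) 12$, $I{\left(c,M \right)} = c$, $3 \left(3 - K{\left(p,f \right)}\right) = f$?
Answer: $\frac{1280}{69} \approx 18.551$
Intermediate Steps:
$K{\left(p,f \right)} = 3 - \frac{f}{3}$
$A = -7680$
$t{\left(s \right)} = -4$
$d{\left(P \right)} = 1$ ($d{\left(P \right)} = \frac{P}{P} = 1$)
$E{\left(S \right)} = 2 S$
$x{\left(G \right)} = 2 G$ ($x{\left(G \right)} = 2 \cdot 1 G = 2 G$)
$\frac{A}{x{\left(-207 \right)}} = - \frac{7680}{2 \left(-207\right)} = - \frac{7680}{-414} = \left(-7680\right) \left(- \frac{1}{414}\right) = \frac{1280}{69}$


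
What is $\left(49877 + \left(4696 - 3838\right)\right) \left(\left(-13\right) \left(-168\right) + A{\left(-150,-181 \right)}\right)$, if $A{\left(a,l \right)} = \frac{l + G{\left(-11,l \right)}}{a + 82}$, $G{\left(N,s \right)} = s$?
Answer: $\frac{3776561195}{34} \approx 1.1108 \cdot 10^{8}$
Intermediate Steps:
$A{\left(a,l \right)} = \frac{2 l}{82 + a}$ ($A{\left(a,l \right)} = \frac{l + l}{a + 82} = \frac{2 l}{82 + a}$)
$\left(49877 + \left(4696 - 3838\right)\right) \left(\left(-13\right) \left(-168\right) + A{\left(-150,-181 \right)}\right) = \left(49877 + \left(4696 - 3838\right)\right) \left(\left(-13\right) \left(-168\right) + 2 \left(-181\right) \frac{1}{82 - 150}\right) = \left(49877 + 858\right) \left(2184 + 2 \left(-181\right) \frac{1}{-68}\right) = 50735 \left(2184 + 2 \left(-181\right) \left(- \frac{1}{68}\right)\right) = 50735 \left(2184 + \frac{181}{34}\right) = 50735 \cdot \frac{74437}{34} = \frac{3776561195}{34}$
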